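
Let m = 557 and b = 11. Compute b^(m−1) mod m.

11^1 ≡ 11 (mod 557)
11^2 ≡ 11^2 = 121 ≡ 121 (mod 557)
11^4 ≡ 121^2 = 14641 ≡ 159 (mod 557)
11^8 ≡ 159^2 = 25281 ≡ 216 (mod 557)
11^16 ≡ 216^2 = 46656 ≡ 425 (mod 557)
11^32 ≡ 425^2 = 180625 ≡ 157 (mod 557)
11^64 ≡ 157^2 = 24649 ≡ 141 (mod 557)
11^128 ≡ 141^2 = 19881 ≡ 386 (mod 557)
11^256 ≡ 386^2 = 148996 ≡ 277 (mod 557)
11^512 ≡ 277^2 = 76729 ≡ 420 (mod 557)
556 = 512 + 32 + 8 + 4 in binary powers of 2.
So 11^556 ≡ 420 · 157 · 216 · 159 ≡ 1 (mod 557).
Since the result is 1, base 11 gives no evidence that 557 is composite.

1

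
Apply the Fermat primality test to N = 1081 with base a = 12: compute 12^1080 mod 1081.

98

12^1 ≡ 12 (mod 1081)
12^2 ≡ 12^2 = 144 ≡ 144 (mod 1081)
12^4 ≡ 144^2 = 20736 ≡ 197 (mod 1081)
12^8 ≡ 197^2 = 38809 ≡ 974 (mod 1081)
12^16 ≡ 974^2 = 948676 ≡ 639 (mod 1081)
12^32 ≡ 639^2 = 408321 ≡ 784 (mod 1081)
12^64 ≡ 784^2 = 614656 ≡ 648 (mod 1081)
12^128 ≡ 648^2 = 419904 ≡ 476 (mod 1081)
12^256 ≡ 476^2 = 226576 ≡ 647 (mod 1081)
12^512 ≡ 647^2 = 418609 ≡ 262 (mod 1081)
12^1024 ≡ 262^2 = 68644 ≡ 541 (mod 1081)
1080 = 1024 + 32 + 16 + 8 in binary powers of 2.
So 12^1080 ≡ 541 · 784 · 639 · 974 ≡ 98 (mod 1081).
Since 98 ≠ 1, base 12 is a Fermat witness: 1081 is composite.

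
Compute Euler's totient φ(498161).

Factor: 498161 = 19 · 157 · 167.
φ(498161) = (19−1) · (157−1) · (167−1) = 18 · 156 · 166 = 466128.

466128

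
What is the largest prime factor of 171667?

79

171667 = 41 · 4187
4187 = 53 · 79
79 is prime.
So 171667 = 41 · 53 · 79; the largest prime factor is 79.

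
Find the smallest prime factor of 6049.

23

6049 is odd.
Digit sum 19, not divisible by 3.
Ends in 9: not divisible by 5.
7: 6049 = 7·864 + 1
11: 6049 = 11·549 + 10
13: 6049 = 13·465 + 4
17: 6049 = 17·355 + 14
19: 6049 = 19·318 + 7
23: 6049 = 23·263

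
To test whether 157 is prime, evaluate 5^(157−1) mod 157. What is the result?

1

5^1 ≡ 5 (mod 157)
5^2 ≡ 5^2 = 25 ≡ 25 (mod 157)
5^4 ≡ 25^2 = 625 ≡ 154 (mod 157)
5^8 ≡ 154^2 = 23716 ≡ 9 (mod 157)
5^16 ≡ 9^2 = 81 ≡ 81 (mod 157)
5^32 ≡ 81^2 = 6561 ≡ 124 (mod 157)
5^64 ≡ 124^2 = 15376 ≡ 147 (mod 157)
5^128 ≡ 147^2 = 21609 ≡ 100 (mod 157)
156 = 128 + 16 + 8 + 4 in binary powers of 2.
So 5^156 ≡ 100 · 81 · 9 · 154 ≡ 1 (mod 157).
Since the result is 1, base 5 gives no evidence that 157 is composite.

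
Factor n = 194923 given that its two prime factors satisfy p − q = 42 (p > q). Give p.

463

Since p = q + 42, we have 194923 = q(q + 42), so q² + 42q − 194923 = 0.
Discriminant: 42² + 4·194923 = 1764 + 779692 = 781456; √781456 = 884.
q = (−42 + 884)/2 = 421, and p = q + 42 = 463.
Check: 421 · 463 = 194923.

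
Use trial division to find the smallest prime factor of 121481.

29

121481 is odd.
Digit sum 17, not divisible by 3.
Ends in 1: not divisible by 5.
7: 121481 = 7·17354 + 3
11: 121481 = 11·11043 + 8
13: 121481 = 13·9344 + 9
17: 121481 = 17·7145 + 16
19: 121481 = 19·6393 + 14
23: 121481 = 23·5281 + 18
29: 121481 = 29·4189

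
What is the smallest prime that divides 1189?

29

1189 is odd.
Digit sum 19, not divisible by 3.
Ends in 9: not divisible by 5.
7: 1189 = 7·169 + 6
11: 1189 = 11·108 + 1
13: 1189 = 13·91 + 6
17: 1189 = 17·69 + 16
19: 1189 = 19·62 + 11
23: 1189 = 23·51 + 16
29: 1189 = 29·41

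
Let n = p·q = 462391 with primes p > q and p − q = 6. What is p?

683

Since p = q + 6, we have 462391 = q(q + 6), so q² + 6q − 462391 = 0.
Discriminant: 6² + 4·462391 = 36 + 1849564 = 1849600; √1849600 = 1360.
q = (−6 + 1360)/2 = 677, and p = q + 6 = 683.
Check: 677 · 683 = 462391.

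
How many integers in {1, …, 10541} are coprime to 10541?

Factor: 10541 = 83 · 127.
φ(10541) = (83−1) · (127−1) = 82 · 126 = 10332.

10332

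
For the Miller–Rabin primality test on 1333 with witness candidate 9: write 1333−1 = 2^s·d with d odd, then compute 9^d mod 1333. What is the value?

1225

1333 − 1 = 1332 = 2^2 · 333, so d = 333.
9^1 ≡ 9 (mod 1333)
9^2 ≡ 9^2 = 81 ≡ 81 (mod 1333)
9^4 ≡ 81^2 = 6561 ≡ 1229 (mod 1333)
9^8 ≡ 1229^2 = 1510441 ≡ 152 (mod 1333)
9^16 ≡ 152^2 = 23104 ≡ 443 (mod 1333)
9^32 ≡ 443^2 = 196249 ≡ 298 (mod 1333)
9^64 ≡ 298^2 = 88804 ≡ 826 (mod 1333)
9^128 ≡ 826^2 = 682276 ≡ 1113 (mod 1333)
9^256 ≡ 1113^2 = 1238769 ≡ 412 (mod 1333)
333 = 256 + 64 + 8 + 4 + 1 in binary powers of 2.
So 9^333 ≡ 412 · 826 · 152 · 1229 · 9 ≡ 1225 (mod 1333).
Squaring chain: 1225 → 1000; never reaches −1, so base 9 is a Miller–Rabin witness that 1333 is composite.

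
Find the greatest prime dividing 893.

893 = 19 · 47
47 is prime.
So 893 = 19 · 47; the largest prime factor is 47.

47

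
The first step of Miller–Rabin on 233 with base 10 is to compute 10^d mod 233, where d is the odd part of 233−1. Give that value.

233 − 1 = 232 = 2^3 · 29, so d = 29.
10^1 ≡ 10 (mod 233)
10^2 ≡ 10^2 = 100 ≡ 100 (mod 233)
10^4 ≡ 100^2 = 10000 ≡ 214 (mod 233)
10^8 ≡ 214^2 = 45796 ≡ 128 (mod 233)
10^16 ≡ 128^2 = 16384 ≡ 74 (mod 233)
29 = 16 + 8 + 4 + 1 in binary powers of 2.
So 10^29 ≡ 74 · 128 · 214 · 10 ≡ 12 (mod 233).
Squaring chain: 12 → 144 → 232; reaches −1, so base 10 does not prove 233 composite.

12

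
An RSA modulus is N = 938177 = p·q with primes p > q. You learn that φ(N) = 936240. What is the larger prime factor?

997

φ(n) = (p−1)(q−1) = n − (p+q) + 1, so p + q = 938177 − 936240 + 1 = 1938.
p and q are the roots of t² − 1938t + 938177 = 0.
Discriminant: 1938² − 4·938177 = 3755844 − 3752708 = 3136; √3136 = 56.
q = (1938 − 56)/2 = 941, p = (1938 + 56)/2 = 997.
Check: 941 · 997 = 938177.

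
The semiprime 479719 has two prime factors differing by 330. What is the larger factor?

877

Since p = q + 330, we have 479719 = q(q + 330), so q² + 330q − 479719 = 0.
Discriminant: 330² + 4·479719 = 108900 + 1918876 = 2027776; √2027776 = 1424.
q = (−330 + 1424)/2 = 547, and p = q + 330 = 877.
Check: 547 · 877 = 479719.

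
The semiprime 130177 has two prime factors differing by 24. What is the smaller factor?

Since p = q + 24, we have 130177 = q(q + 24), so q² + 24q − 130177 = 0.
Discriminant: 24² + 4·130177 = 576 + 520708 = 521284; √521284 = 722.
q = (−24 + 722)/2 = 349, and p = q + 24 = 373.
Check: 349 · 373 = 130177.

349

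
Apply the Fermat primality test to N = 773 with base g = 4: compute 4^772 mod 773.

4^1 ≡ 4 (mod 773)
4^2 ≡ 4^2 = 16 ≡ 16 (mod 773)
4^4 ≡ 16^2 = 256 ≡ 256 (mod 773)
4^8 ≡ 256^2 = 65536 ≡ 604 (mod 773)
4^16 ≡ 604^2 = 364816 ≡ 733 (mod 773)
4^32 ≡ 733^2 = 537289 ≡ 54 (mod 773)
4^64 ≡ 54^2 = 2916 ≡ 597 (mod 773)
4^128 ≡ 597^2 = 356409 ≡ 56 (mod 773)
4^256 ≡ 56^2 = 3136 ≡ 44 (mod 773)
4^512 ≡ 44^2 = 1936 ≡ 390 (mod 773)
772 = 512 + 256 + 4 in binary powers of 2.
So 4^772 ≡ 390 · 44 · 256 ≡ 1 (mod 773).
Since the result is 1, base 4 gives no evidence that 773 is composite.

1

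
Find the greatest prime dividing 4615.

4615 = 5 · 923
923 = 13 · 71
71 is prime.
So 4615 = 5 · 13 · 71; the largest prime factor is 71.

71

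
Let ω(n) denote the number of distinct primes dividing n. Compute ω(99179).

99179 = 41^2 · 59
99179 = 41^2 · 59, which has 2 distinct prime factors.

2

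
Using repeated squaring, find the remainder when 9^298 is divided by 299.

9^1 ≡ 9 (mod 299)
9^2 ≡ 9^2 = 81 ≡ 81 (mod 299)
9^4 ≡ 81^2 = 6561 ≡ 282 (mod 299)
9^8 ≡ 282^2 = 79524 ≡ 289 (mod 299)
9^16 ≡ 289^2 = 83521 ≡ 100 (mod 299)
9^32 ≡ 100^2 = 10000 ≡ 133 (mod 299)
9^64 ≡ 133^2 = 17689 ≡ 48 (mod 299)
9^128 ≡ 48^2 = 2304 ≡ 211 (mod 299)
9^256 ≡ 211^2 = 44521 ≡ 269 (mod 299)
298 = 256 + 32 + 8 + 2 in binary powers of 2.
So 9^298 ≡ 269 · 133 · 289 · 81 ≡ 9 (mod 299).
Since 9 ≠ 1, base 9 is a Fermat witness: 299 is composite.

9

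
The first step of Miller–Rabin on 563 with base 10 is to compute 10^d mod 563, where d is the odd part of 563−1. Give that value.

1

563 − 1 = 562 = 2^1 · 281, so d = 281.
10^1 ≡ 10 (mod 563)
10^2 ≡ 10^2 = 100 ≡ 100 (mod 563)
10^4 ≡ 100^2 = 10000 ≡ 429 (mod 563)
10^8 ≡ 429^2 = 184041 ≡ 503 (mod 563)
10^16 ≡ 503^2 = 253009 ≡ 222 (mod 563)
10^32 ≡ 222^2 = 49284 ≡ 303 (mod 563)
10^64 ≡ 303^2 = 91809 ≡ 40 (mod 563)
10^128 ≡ 40^2 = 1600 ≡ 474 (mod 563)
10^256 ≡ 474^2 = 224676 ≡ 39 (mod 563)
281 = 256 + 16 + 8 + 1 in binary powers of 2.
So 10^281 ≡ 39 · 222 · 503 · 10 ≡ 1 (mod 563).
Since 10^d ≡ 1 (mod 563), base 10 does not prove 563 composite.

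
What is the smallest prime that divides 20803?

71

20803 is odd.
Digit sum 13, not divisible by 3.
Ends in 3: not divisible by 5.
7: 20803 = 7·2971 + 6
11: 20803 = 11·1891 + 2
13: 20803 = 13·1600 + 3
17: 20803 = 17·1223 + 12
19: 20803 = 19·1094 + 17
23: 20803 = 23·904 + 11
29: 20803 = 29·717 + 10
31: 20803 = 31·671 + 2
37: 20803 = 37·562 + 9
41: 20803 = 41·507 + 16
43: 20803 = 43·483 + 34
47: 20803 = 47·442 + 29
53: 20803 = 53·392 + 27
59: 20803 = 59·352 + 35
61: 20803 = 61·341 + 2
67: 20803 = 67·310 + 33
71: 20803 = 71·293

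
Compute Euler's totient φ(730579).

Factor: 730579 = 41 · 103 · 173.
φ(730579) = (41−1) · (103−1) · (173−1) = 40 · 102 · 172 = 701760.

701760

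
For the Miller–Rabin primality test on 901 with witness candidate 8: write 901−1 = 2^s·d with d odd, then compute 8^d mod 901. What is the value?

901 − 1 = 900 = 2^2 · 225, so d = 225.
8^1 ≡ 8 (mod 901)
8^2 ≡ 8^2 = 64 ≡ 64 (mod 901)
8^4 ≡ 64^2 = 4096 ≡ 492 (mod 901)
8^8 ≡ 492^2 = 242064 ≡ 596 (mod 901)
8^16 ≡ 596^2 = 355216 ≡ 222 (mod 901)
8^32 ≡ 222^2 = 49284 ≡ 630 (mod 901)
8^64 ≡ 630^2 = 396900 ≡ 460 (mod 901)
8^128 ≡ 460^2 = 211600 ≡ 766 (mod 901)
225 = 128 + 64 + 32 + 1 in binary powers of 2.
So 8^225 ≡ 766 · 460 · 630 · 8 ≡ 875 (mod 901).
Squaring chain: 875 → 676; never reaches −1, so base 8 is a Miller–Rabin witness that 901 is composite.

875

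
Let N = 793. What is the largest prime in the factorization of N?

61

793 = 13 · 61
61 is prime.
So 793 = 13 · 61; the largest prime factor is 61.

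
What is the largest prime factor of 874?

874 = 2 · 437
437 = 19 · 23
23 is prime.
So 874 = 2 · 19 · 23; the largest prime factor is 23.

23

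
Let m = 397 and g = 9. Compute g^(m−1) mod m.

9^1 ≡ 9 (mod 397)
9^2 ≡ 9^2 = 81 ≡ 81 (mod 397)
9^4 ≡ 81^2 = 6561 ≡ 209 (mod 397)
9^8 ≡ 209^2 = 43681 ≡ 11 (mod 397)
9^16 ≡ 11^2 = 121 ≡ 121 (mod 397)
9^32 ≡ 121^2 = 14641 ≡ 349 (mod 397)
9^64 ≡ 349^2 = 121801 ≡ 319 (mod 397)
9^128 ≡ 319^2 = 101761 ≡ 129 (mod 397)
9^256 ≡ 129^2 = 16641 ≡ 364 (mod 397)
396 = 256 + 128 + 8 + 4 in binary powers of 2.
So 9^396 ≡ 364 · 129 · 11 · 209 ≡ 1 (mod 397).
Since the result is 1, base 9 gives no evidence that 397 is composite.

1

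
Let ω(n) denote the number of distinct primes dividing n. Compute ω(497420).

6

497420 = 2^2 · 124355
124355 = 5 · 24871
24871 = 7 · 3553
3553 = 11 · 323
323 = 17 · 19
497420 = 2^2 · 5 · 7 · 11 · 17 · 19, which has 6 distinct prime factors.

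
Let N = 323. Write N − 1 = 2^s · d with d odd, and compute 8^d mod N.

297

323 − 1 = 322 = 2^1 · 161, so d = 161.
8^1 ≡ 8 (mod 323)
8^2 ≡ 8^2 = 64 ≡ 64 (mod 323)
8^4 ≡ 64^2 = 4096 ≡ 220 (mod 323)
8^8 ≡ 220^2 = 48400 ≡ 273 (mod 323)
8^16 ≡ 273^2 = 74529 ≡ 239 (mod 323)
8^32 ≡ 239^2 = 57121 ≡ 273 (mod 323)
8^64 ≡ 273^2 = 74529 ≡ 239 (mod 323)
8^128 ≡ 239^2 = 57121 ≡ 273 (mod 323)
161 = 128 + 32 + 1 in binary powers of 2.
So 8^161 ≡ 273 · 273 · 8 ≡ 297 (mod 323).
Squaring chain: 297; never reaches −1, so base 8 is a Miller–Rabin witness that 323 is composite.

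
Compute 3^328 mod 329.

165

3^1 ≡ 3 (mod 329)
3^2 ≡ 3^2 = 9 ≡ 9 (mod 329)
3^4 ≡ 9^2 = 81 ≡ 81 (mod 329)
3^8 ≡ 81^2 = 6561 ≡ 310 (mod 329)
3^16 ≡ 310^2 = 96100 ≡ 32 (mod 329)
3^32 ≡ 32^2 = 1024 ≡ 37 (mod 329)
3^64 ≡ 37^2 = 1369 ≡ 53 (mod 329)
3^128 ≡ 53^2 = 2809 ≡ 177 (mod 329)
3^256 ≡ 177^2 = 31329 ≡ 74 (mod 329)
328 = 256 + 64 + 8 in binary powers of 2.
So 3^328 ≡ 74 · 53 · 310 ≡ 165 (mod 329).
Since 165 ≠ 1, base 3 is a Fermat witness: 329 is composite.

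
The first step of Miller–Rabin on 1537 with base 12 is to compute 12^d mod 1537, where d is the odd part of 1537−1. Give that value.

191

1537 − 1 = 1536 = 2^9 · 3, so d = 3.
12^1 ≡ 12 (mod 1537)
12^2 ≡ 12^2 = 144 ≡ 144 (mod 1537)
3 = 2 + 1 in binary powers of 2.
So 12^3 ≡ 144 · 12 ≡ 191 (mod 1537).
Squaring chain: 191 → 1130 → 1190 → 523 → 1480 → 175 → 1422 → 929 → 784; never reaches −1, so base 12 is a Miller–Rabin witness that 1537 is composite.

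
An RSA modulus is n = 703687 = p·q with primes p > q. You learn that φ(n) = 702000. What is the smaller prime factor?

751

φ(n) = (p−1)(q−1) = n − (p+q) + 1, so p + q = 703687 − 702000 + 1 = 1688.
p and q are the roots of t² − 1688t + 703687 = 0.
Discriminant: 1688² − 4·703687 = 2849344 − 2814748 = 34596; √34596 = 186.
q = (1688 − 186)/2 = 751, p = (1688 + 186)/2 = 937.
Check: 751 · 937 = 703687.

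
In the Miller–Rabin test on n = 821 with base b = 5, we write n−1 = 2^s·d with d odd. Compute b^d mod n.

821 − 1 = 820 = 2^2 · 205, so d = 205.
5^1 ≡ 5 (mod 821)
5^2 ≡ 5^2 = 25 ≡ 25 (mod 821)
5^4 ≡ 25^2 = 625 ≡ 625 (mod 821)
5^8 ≡ 625^2 = 390625 ≡ 650 (mod 821)
5^16 ≡ 650^2 = 422500 ≡ 506 (mod 821)
5^32 ≡ 506^2 = 256036 ≡ 705 (mod 821)
5^64 ≡ 705^2 = 497025 ≡ 320 (mod 821)
5^128 ≡ 320^2 = 102400 ≡ 596 (mod 821)
205 = 128 + 64 + 8 + 4 + 1 in binary powers of 2.
So 5^205 ≡ 596 · 320 · 650 · 625 · 5 ≡ 820 (mod 821).
Since 5^d ≡ 820 (mod 821), base 5 does not prove 821 composite.

820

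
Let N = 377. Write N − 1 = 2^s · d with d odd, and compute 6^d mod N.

377 − 1 = 376 = 2^3 · 47, so d = 47.
6^1 ≡ 6 (mod 377)
6^2 ≡ 6^2 = 36 ≡ 36 (mod 377)
6^4 ≡ 36^2 = 1296 ≡ 165 (mod 377)
6^8 ≡ 165^2 = 27225 ≡ 81 (mod 377)
6^16 ≡ 81^2 = 6561 ≡ 152 (mod 377)
6^32 ≡ 152^2 = 23104 ≡ 107 (mod 377)
47 = 32 + 8 + 4 + 2 + 1 in binary powers of 2.
So 6^47 ≡ 107 · 81 · 165 · 36 · 6 ≡ 323 (mod 377).
Squaring chain: 323 → 277 → 198; never reaches −1, so base 6 is a Miller–Rabin witness that 377 is composite.

323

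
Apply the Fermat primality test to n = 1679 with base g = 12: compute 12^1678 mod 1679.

12^1 ≡ 12 (mod 1679)
12^2 ≡ 12^2 = 144 ≡ 144 (mod 1679)
12^4 ≡ 144^2 = 20736 ≡ 588 (mod 1679)
12^8 ≡ 588^2 = 345744 ≡ 1549 (mod 1679)
12^16 ≡ 1549^2 = 2399401 ≡ 110 (mod 1679)
12^32 ≡ 110^2 = 12100 ≡ 347 (mod 1679)
12^64 ≡ 347^2 = 120409 ≡ 1200 (mod 1679)
12^128 ≡ 1200^2 = 1440000 ≡ 1097 (mod 1679)
12^256 ≡ 1097^2 = 1203409 ≡ 1245 (mod 1679)
12^512 ≡ 1245^2 = 1550025 ≡ 308 (mod 1679)
12^1024 ≡ 308^2 = 94864 ≡ 840 (mod 1679)
1678 = 1024 + 512 + 128 + 8 + 4 + 2 in binary powers of 2.
So 12^1678 ≡ 840 · 308 · 1097 · 1549 · 588 · 144 ≡ 653 (mod 1679).
Since 653 ≠ 1, base 12 is a Fermat witness: 1679 is composite.

653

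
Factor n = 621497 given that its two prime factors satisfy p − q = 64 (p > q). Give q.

Since p = q + 64, we have 621497 = q(q + 64), so q² + 64q − 621497 = 0.
Discriminant: 64² + 4·621497 = 4096 + 2485988 = 2490084; √2490084 = 1578.
q = (−64 + 1578)/2 = 757, and p = q + 64 = 821.
Check: 757 · 821 = 621497.

757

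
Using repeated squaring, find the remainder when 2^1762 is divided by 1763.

2^1 ≡ 2 (mod 1763)
2^2 ≡ 2^2 = 4 ≡ 4 (mod 1763)
2^4 ≡ 4^2 = 16 ≡ 16 (mod 1763)
2^8 ≡ 16^2 = 256 ≡ 256 (mod 1763)
2^16 ≡ 256^2 = 65536 ≡ 305 (mod 1763)
2^32 ≡ 305^2 = 93025 ≡ 1349 (mod 1763)
2^64 ≡ 1349^2 = 1819801 ≡ 385 (mod 1763)
2^128 ≡ 385^2 = 148225 ≡ 133 (mod 1763)
2^256 ≡ 133^2 = 17689 ≡ 59 (mod 1763)
2^512 ≡ 59^2 = 3481 ≡ 1718 (mod 1763)
2^1024 ≡ 1718^2 = 2951524 ≡ 262 (mod 1763)
1762 = 1024 + 512 + 128 + 64 + 32 + 2 in binary powers of 2.
So 2^1762 ≡ 262 · 1718 · 133 · 385 · 1349 · 4 ≡ 742 (mod 1763).
Since 742 ≠ 1, base 2 is a Fermat witness: 1763 is composite.

742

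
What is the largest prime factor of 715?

715 = 5 · 143
143 = 11 · 13
13 is prime.
So 715 = 5 · 11 · 13; the largest prime factor is 13.

13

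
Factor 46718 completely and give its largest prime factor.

46718 = 2 · 23359
23359 = 7 · 3337
3337 = 47 · 71
71 is prime.
So 46718 = 2 · 7 · 47 · 71; the largest prime factor is 71.

71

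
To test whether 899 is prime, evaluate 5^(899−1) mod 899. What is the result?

315

5^1 ≡ 5 (mod 899)
5^2 ≡ 5^2 = 25 ≡ 25 (mod 899)
5^4 ≡ 25^2 = 625 ≡ 625 (mod 899)
5^8 ≡ 625^2 = 390625 ≡ 459 (mod 899)
5^16 ≡ 459^2 = 210681 ≡ 315 (mod 899)
5^32 ≡ 315^2 = 99225 ≡ 335 (mod 899)
5^64 ≡ 335^2 = 112225 ≡ 749 (mod 899)
5^128 ≡ 749^2 = 561001 ≡ 25 (mod 899)
5^256 ≡ 25^2 = 625 ≡ 625 (mod 899)
5^512 ≡ 625^2 = 390625 ≡ 459 (mod 899)
898 = 512 + 256 + 128 + 2 in binary powers of 2.
So 5^898 ≡ 459 · 625 · 25 · 25 ≡ 315 (mod 899).
Since 315 ≠ 1, base 5 is a Fermat witness: 899 is composite.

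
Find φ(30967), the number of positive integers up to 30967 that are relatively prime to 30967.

Factor: 30967 = 173 · 179.
φ(30967) = (173−1) · (179−1) = 172 · 178 = 30616.

30616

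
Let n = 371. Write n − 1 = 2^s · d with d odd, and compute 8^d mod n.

371 − 1 = 370 = 2^1 · 185, so d = 185.
8^1 ≡ 8 (mod 371)
8^2 ≡ 8^2 = 64 ≡ 64 (mod 371)
8^4 ≡ 64^2 = 4096 ≡ 15 (mod 371)
8^8 ≡ 15^2 = 225 ≡ 225 (mod 371)
8^16 ≡ 225^2 = 50625 ≡ 169 (mod 371)
8^32 ≡ 169^2 = 28561 ≡ 365 (mod 371)
8^64 ≡ 365^2 = 133225 ≡ 36 (mod 371)
8^128 ≡ 36^2 = 1296 ≡ 183 (mod 371)
185 = 128 + 32 + 16 + 8 + 1 in binary powers of 2.
So 8^185 ≡ 183 · 365 · 169 · 225 · 8 ≡ 71 (mod 371).
Squaring chain: 71; never reaches −1, so base 8 is a Miller–Rabin witness that 371 is composite.

71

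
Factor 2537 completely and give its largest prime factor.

2537 = 43 · 59
59 is prime.
So 2537 = 43 · 59; the largest prime factor is 59.

59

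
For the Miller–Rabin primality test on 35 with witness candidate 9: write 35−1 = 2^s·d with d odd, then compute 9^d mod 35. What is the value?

35 − 1 = 34 = 2^1 · 17, so d = 17.
9^1 ≡ 9 (mod 35)
9^2 ≡ 9^2 = 81 ≡ 11 (mod 35)
9^4 ≡ 11^2 = 121 ≡ 16 (mod 35)
9^8 ≡ 16^2 = 256 ≡ 11 (mod 35)
9^16 ≡ 11^2 = 121 ≡ 16 (mod 35)
17 = 16 + 1 in binary powers of 2.
So 9^17 ≡ 16 · 9 ≡ 4 (mod 35).
Squaring chain: 4; never reaches −1, so base 9 is a Miller–Rabin witness that 35 is composite.

4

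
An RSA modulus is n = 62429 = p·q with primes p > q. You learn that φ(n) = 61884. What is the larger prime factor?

383

φ(n) = (p−1)(q−1) = n − (p+q) + 1, so p + q = 62429 − 61884 + 1 = 546.
p and q are the roots of t² − 546t + 62429 = 0.
Discriminant: 546² − 4·62429 = 298116 − 249716 = 48400; √48400 = 220.
q = (546 − 220)/2 = 163, p = (546 + 220)/2 = 383.
Check: 163 · 383 = 62429.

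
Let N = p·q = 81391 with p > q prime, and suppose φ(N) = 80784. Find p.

409

φ(n) = (p−1)(q−1) = n − (p+q) + 1, so p + q = 81391 − 80784 + 1 = 608.
p and q are the roots of t² − 608t + 81391 = 0.
Discriminant: 608² − 4·81391 = 369664 − 325564 = 44100; √44100 = 210.
q = (608 − 210)/2 = 199, p = (608 + 210)/2 = 409.
Check: 199 · 409 = 81391.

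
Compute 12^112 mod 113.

1

12^1 ≡ 12 (mod 113)
12^2 ≡ 12^2 = 144 ≡ 31 (mod 113)
12^4 ≡ 31^2 = 961 ≡ 57 (mod 113)
12^8 ≡ 57^2 = 3249 ≡ 85 (mod 113)
12^16 ≡ 85^2 = 7225 ≡ 106 (mod 113)
12^32 ≡ 106^2 = 11236 ≡ 49 (mod 113)
12^64 ≡ 49^2 = 2401 ≡ 28 (mod 113)
112 = 64 + 32 + 16 in binary powers of 2.
So 12^112 ≡ 28 · 49 · 106 ≡ 1 (mod 113).
Since the result is 1, base 12 gives no evidence that 113 is composite.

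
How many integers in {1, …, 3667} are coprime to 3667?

Factor: 3667 = 19 · 193.
φ(3667) = (19−1) · (193−1) = 18 · 192 = 3456.

3456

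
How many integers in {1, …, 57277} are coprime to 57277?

Factor: 57277 = 11 · 41 · 127.
φ(57277) = (11−1) · (41−1) · (127−1) = 10 · 40 · 126 = 50400.

50400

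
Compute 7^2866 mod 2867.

1021

7^1 ≡ 7 (mod 2867)
7^2 ≡ 7^2 = 49 ≡ 49 (mod 2867)
7^4 ≡ 49^2 = 2401 ≡ 2401 (mod 2867)
7^8 ≡ 2401^2 = 5764801 ≡ 2131 (mod 2867)
7^16 ≡ 2131^2 = 4541161 ≡ 2700 (mod 2867)
7^32 ≡ 2700^2 = 7290000 ≡ 2086 (mod 2867)
7^64 ≡ 2086^2 = 4351396 ≡ 2157 (mod 2867)
7^128 ≡ 2157^2 = 4652649 ≡ 2375 (mod 2867)
7^256 ≡ 2375^2 = 5640625 ≡ 1236 (mod 2867)
7^512 ≡ 1236^2 = 1527696 ≡ 2452 (mod 2867)
7^1024 ≡ 2452^2 = 6012304 ≡ 205 (mod 2867)
7^2048 ≡ 205^2 = 42025 ≡ 1887 (mod 2867)
2866 = 2048 + 512 + 256 + 32 + 16 + 2 in binary powers of 2.
So 7^2866 ≡ 1887 · 2452 · 1236 · 2086 · 2700 · 49 ≡ 1021 (mod 2867).
Since 1021 ≠ 1, base 7 is a Fermat witness: 2867 is composite.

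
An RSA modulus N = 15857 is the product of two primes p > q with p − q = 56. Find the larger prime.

Since p = q + 56, we have 15857 = q(q + 56), so q² + 56q − 15857 = 0.
Discriminant: 56² + 4·15857 = 3136 + 63428 = 66564; √66564 = 258.
q = (−56 + 258)/2 = 101, and p = q + 56 = 157.
Check: 101 · 157 = 15857.

157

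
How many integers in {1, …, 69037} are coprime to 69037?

Factor: 69037 = 17 · 31 · 131.
φ(69037) = (17−1) · (31−1) · (131−1) = 16 · 30 · 130 = 62400.

62400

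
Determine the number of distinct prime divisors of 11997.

3

11997 = 3^2 · 1333
1333 = 31 · 43
11997 = 3^2 · 31 · 43, which has 3 distinct prime factors.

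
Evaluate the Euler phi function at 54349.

Factor: 54349 = 17 · 23 · 139.
φ(54349) = (17−1) · (23−1) · (139−1) = 16 · 22 · 138 = 48576.

48576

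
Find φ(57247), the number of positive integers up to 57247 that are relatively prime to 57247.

Factor: 57247 = 19 · 23 · 131.
φ(57247) = (19−1) · (23−1) · (131−1) = 18 · 22 · 130 = 51480.

51480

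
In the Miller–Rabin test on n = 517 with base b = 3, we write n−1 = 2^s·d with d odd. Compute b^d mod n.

517 − 1 = 516 = 2^2 · 129, so d = 129.
3^1 ≡ 3 (mod 517)
3^2 ≡ 3^2 = 9 ≡ 9 (mod 517)
3^4 ≡ 9^2 = 81 ≡ 81 (mod 517)
3^8 ≡ 81^2 = 6561 ≡ 357 (mod 517)
3^16 ≡ 357^2 = 127449 ≡ 267 (mod 517)
3^32 ≡ 267^2 = 71289 ≡ 460 (mod 517)
3^64 ≡ 460^2 = 211600 ≡ 147 (mod 517)
3^128 ≡ 147^2 = 21609 ≡ 412 (mod 517)
129 = 128 + 1 in binary powers of 2.
So 3^129 ≡ 412 · 3 ≡ 202 (mod 517).
Squaring chain: 202 → 478; never reaches −1, so base 3 is a Miller–Rabin witness that 517 is composite.

202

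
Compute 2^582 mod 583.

70

2^1 ≡ 2 (mod 583)
2^2 ≡ 2^2 = 4 ≡ 4 (mod 583)
2^4 ≡ 4^2 = 16 ≡ 16 (mod 583)
2^8 ≡ 16^2 = 256 ≡ 256 (mod 583)
2^16 ≡ 256^2 = 65536 ≡ 240 (mod 583)
2^32 ≡ 240^2 = 57600 ≡ 466 (mod 583)
2^64 ≡ 466^2 = 217156 ≡ 280 (mod 583)
2^128 ≡ 280^2 = 78400 ≡ 278 (mod 583)
2^256 ≡ 278^2 = 77284 ≡ 328 (mod 583)
2^512 ≡ 328^2 = 107584 ≡ 312 (mod 583)
582 = 512 + 64 + 4 + 2 in binary powers of 2.
So 2^582 ≡ 312 · 280 · 16 · 4 ≡ 70 (mod 583).
Since 70 ≠ 1, base 2 is a Fermat witness: 583 is composite.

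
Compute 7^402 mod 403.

7^1 ≡ 7 (mod 403)
7^2 ≡ 7^2 = 49 ≡ 49 (mod 403)
7^4 ≡ 49^2 = 2401 ≡ 386 (mod 403)
7^8 ≡ 386^2 = 148996 ≡ 289 (mod 403)
7^16 ≡ 289^2 = 83521 ≡ 100 (mod 403)
7^32 ≡ 100^2 = 10000 ≡ 328 (mod 403)
7^64 ≡ 328^2 = 107584 ≡ 386 (mod 403)
7^128 ≡ 386^2 = 148996 ≡ 289 (mod 403)
7^256 ≡ 289^2 = 83521 ≡ 100 (mod 403)
402 = 256 + 128 + 16 + 2 in binary powers of 2.
So 7^402 ≡ 100 · 289 · 100 · 49 ≡ 233 (mod 403).
Since 233 ≠ 1, base 7 is a Fermat witness: 403 is composite.

233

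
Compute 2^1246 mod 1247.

173

2^1 ≡ 2 (mod 1247)
2^2 ≡ 2^2 = 4 ≡ 4 (mod 1247)
2^4 ≡ 4^2 = 16 ≡ 16 (mod 1247)
2^8 ≡ 16^2 = 256 ≡ 256 (mod 1247)
2^16 ≡ 256^2 = 65536 ≡ 692 (mod 1247)
2^32 ≡ 692^2 = 478864 ≡ 16 (mod 1247)
2^64 ≡ 16^2 = 256 ≡ 256 (mod 1247)
2^128 ≡ 256^2 = 65536 ≡ 692 (mod 1247)
2^256 ≡ 692^2 = 478864 ≡ 16 (mod 1247)
2^512 ≡ 16^2 = 256 ≡ 256 (mod 1247)
2^1024 ≡ 256^2 = 65536 ≡ 692 (mod 1247)
1246 = 1024 + 128 + 64 + 16 + 8 + 4 + 2 in binary powers of 2.
So 2^1246 ≡ 692 · 692 · 256 · 692 · 256 · 16 · 4 ≡ 173 (mod 1247).
Since 173 ≠ 1, base 2 is a Fermat witness: 1247 is composite.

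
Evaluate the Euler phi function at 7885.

5904

Factor: 7885 = 5 · 19 · 83.
φ(7885) = (5−1) · (19−1) · (83−1) = 4 · 18 · 82 = 5904.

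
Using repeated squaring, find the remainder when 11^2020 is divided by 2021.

1741

11^1 ≡ 11 (mod 2021)
11^2 ≡ 11^2 = 121 ≡ 121 (mod 2021)
11^4 ≡ 121^2 = 14641 ≡ 494 (mod 2021)
11^8 ≡ 494^2 = 244036 ≡ 1516 (mod 2021)
11^16 ≡ 1516^2 = 2298256 ≡ 379 (mod 2021)
11^32 ≡ 379^2 = 143641 ≡ 150 (mod 2021)
11^64 ≡ 150^2 = 22500 ≡ 269 (mod 2021)
11^128 ≡ 269^2 = 72361 ≡ 1626 (mod 2021)
11^256 ≡ 1626^2 = 2643876 ≡ 408 (mod 2021)
11^512 ≡ 408^2 = 166464 ≡ 742 (mod 2021)
11^1024 ≡ 742^2 = 550564 ≡ 852 (mod 2021)
2020 = 1024 + 512 + 256 + 128 + 64 + 32 + 4 in binary powers of 2.
So 11^2020 ≡ 852 · 742 · 408 · 1626 · 269 · 150 · 494 ≡ 1741 (mod 2021).
Since 1741 ≠ 1, base 11 is a Fermat witness: 2021 is composite.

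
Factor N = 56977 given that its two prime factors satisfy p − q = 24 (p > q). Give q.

Since p = q + 24, we have 56977 = q(q + 24), so q² + 24q − 56977 = 0.
Discriminant: 24² + 4·56977 = 576 + 227908 = 228484; √228484 = 478.
q = (−24 + 478)/2 = 227, and p = q + 24 = 251.
Check: 227 · 251 = 56977.

227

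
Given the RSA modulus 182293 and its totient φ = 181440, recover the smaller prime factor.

421

φ(n) = (p−1)(q−1) = n − (p+q) + 1, so p + q = 182293 − 181440 + 1 = 854.
p and q are the roots of t² − 854t + 182293 = 0.
Discriminant: 854² − 4·182293 = 729316 − 729172 = 144; √144 = 12.
q = (854 − 12)/2 = 421, p = (854 + 12)/2 = 433.
Check: 421 · 433 = 182293.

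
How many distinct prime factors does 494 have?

494 = 2 · 247
247 = 13 · 19
494 = 2 · 13 · 19, which has 3 distinct prime factors.

3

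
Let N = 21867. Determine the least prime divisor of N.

3

21867 is odd.
Digit sum 24, divisible by 3.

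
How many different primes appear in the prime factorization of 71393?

3

71393 = 7^2 · 1457
1457 = 31 · 47
71393 = 7^2 · 31 · 47, which has 3 distinct prime factors.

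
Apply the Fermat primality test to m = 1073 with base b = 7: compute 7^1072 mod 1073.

7^1 ≡ 7 (mod 1073)
7^2 ≡ 7^2 = 49 ≡ 49 (mod 1073)
7^4 ≡ 49^2 = 2401 ≡ 255 (mod 1073)
7^8 ≡ 255^2 = 65025 ≡ 645 (mod 1073)
7^16 ≡ 645^2 = 416025 ≡ 774 (mod 1073)
7^32 ≡ 774^2 = 599076 ≡ 342 (mod 1073)
7^64 ≡ 342^2 = 116964 ≡ 7 (mod 1073)
7^128 ≡ 7^2 = 49 ≡ 49 (mod 1073)
7^256 ≡ 49^2 = 2401 ≡ 255 (mod 1073)
7^512 ≡ 255^2 = 65025 ≡ 645 (mod 1073)
7^1024 ≡ 645^2 = 416025 ≡ 774 (mod 1073)
1072 = 1024 + 32 + 16 in binary powers of 2.
So 7^1072 ≡ 774 · 342 · 774 ≡ 7 (mod 1073).
Since 7 ≠ 1, base 7 is a Fermat witness: 1073 is composite.

7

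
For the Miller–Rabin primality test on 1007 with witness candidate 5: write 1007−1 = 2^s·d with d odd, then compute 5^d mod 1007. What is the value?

1007 − 1 = 1006 = 2^1 · 503, so d = 503.
5^1 ≡ 5 (mod 1007)
5^2 ≡ 5^2 = 25 ≡ 25 (mod 1007)
5^4 ≡ 25^2 = 625 ≡ 625 (mod 1007)
5^8 ≡ 625^2 = 390625 ≡ 916 (mod 1007)
5^16 ≡ 916^2 = 839056 ≡ 225 (mod 1007)
5^32 ≡ 225^2 = 50625 ≡ 275 (mod 1007)
5^64 ≡ 275^2 = 75625 ≡ 100 (mod 1007)
5^128 ≡ 100^2 = 10000 ≡ 937 (mod 1007)
5^256 ≡ 937^2 = 877969 ≡ 872 (mod 1007)
503 = 256 + 128 + 64 + 32 + 16 + 4 + 2 + 1 in binary powers of 2.
So 5^503 ≡ 872 · 937 · 100 · 275 · 225 · 625 · 25 · 5 ≡ 137 (mod 1007).
Squaring chain: 137; never reaches −1, so base 5 is a Miller–Rabin witness that 1007 is composite.

137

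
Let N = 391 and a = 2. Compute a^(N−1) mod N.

285

2^1 ≡ 2 (mod 391)
2^2 ≡ 2^2 = 4 ≡ 4 (mod 391)
2^4 ≡ 4^2 = 16 ≡ 16 (mod 391)
2^8 ≡ 16^2 = 256 ≡ 256 (mod 391)
2^16 ≡ 256^2 = 65536 ≡ 239 (mod 391)
2^32 ≡ 239^2 = 57121 ≡ 35 (mod 391)
2^64 ≡ 35^2 = 1225 ≡ 52 (mod 391)
2^128 ≡ 52^2 = 2704 ≡ 358 (mod 391)
2^256 ≡ 358^2 = 128164 ≡ 307 (mod 391)
390 = 256 + 128 + 4 + 2 in binary powers of 2.
So 2^390 ≡ 307 · 358 · 16 · 4 ≡ 285 (mod 391).
Since 285 ≠ 1, base 2 is a Fermat witness: 391 is composite.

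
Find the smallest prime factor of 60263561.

60263561 is odd.
Digit sum 29, not divisible by 3.
Ends in 1: not divisible by 5.
7: 60263561 = 7·8609080 + 1
11: 60263561 = 11·5478505 + 6
13: 60263561 = 13·4635658 + 7
17: 60263561 = 17·3544915 + 6
19: 60263561 = 19·3171766 + 7
23: 60263561 = 23·2620154 + 19
29: 60263561 = 29·2078053 + 24
31: 60263561 = 31·1943985 + 26
37: 60263561 = 37·1628744 + 33
41: 60263561 = 41·1469842 + 39
43: 60263561 = 43·1401478 + 7
47: 60263561 = 47·1282203 + 20
53: 60263561 = 53·1137048 + 17
59: 60263561 = 59·1021416 + 17
61: 60263561 = 61·987927 + 14
67: 60263561 = 67·899456 + 9
71: 60263561 = 71·848782 + 39
73: 60263561 = 73·825528 + 17
79: 60263561 = 79·762829 + 70
83: 60263561 = 83·726067

83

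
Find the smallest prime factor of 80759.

80759 is odd.
Digit sum 29, not divisible by 3.
Ends in 9: not divisible by 5.
7: 80759 = 7·11537

7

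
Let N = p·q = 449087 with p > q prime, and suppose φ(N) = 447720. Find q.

547

φ(n) = (p−1)(q−1) = n − (p+q) + 1, so p + q = 449087 − 447720 + 1 = 1368.
p and q are the roots of t² − 1368t + 449087 = 0.
Discriminant: 1368² − 4·449087 = 1871424 − 1796348 = 75076; √75076 = 274.
q = (1368 − 274)/2 = 547, p = (1368 + 274)/2 = 821.
Check: 547 · 821 = 449087.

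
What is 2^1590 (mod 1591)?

471

2^1 ≡ 2 (mod 1591)
2^2 ≡ 2^2 = 4 ≡ 4 (mod 1591)
2^4 ≡ 4^2 = 16 ≡ 16 (mod 1591)
2^8 ≡ 16^2 = 256 ≡ 256 (mod 1591)
2^16 ≡ 256^2 = 65536 ≡ 305 (mod 1591)
2^32 ≡ 305^2 = 93025 ≡ 747 (mod 1591)
2^64 ≡ 747^2 = 558009 ≡ 1159 (mod 1591)
2^128 ≡ 1159^2 = 1343281 ≡ 477 (mod 1591)
2^256 ≡ 477^2 = 227529 ≡ 16 (mod 1591)
2^512 ≡ 16^2 = 256 ≡ 256 (mod 1591)
2^1024 ≡ 256^2 = 65536 ≡ 305 (mod 1591)
1590 = 1024 + 512 + 32 + 16 + 4 + 2 in binary powers of 2.
So 2^1590 ≡ 305 · 256 · 747 · 305 · 16 · 4 ≡ 471 (mod 1591).
Since 471 ≠ 1, base 2 is a Fermat witness: 1591 is composite.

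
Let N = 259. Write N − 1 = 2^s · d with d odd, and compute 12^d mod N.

174

259 − 1 = 258 = 2^1 · 129, so d = 129.
12^1 ≡ 12 (mod 259)
12^2 ≡ 12^2 = 144 ≡ 144 (mod 259)
12^4 ≡ 144^2 = 20736 ≡ 16 (mod 259)
12^8 ≡ 16^2 = 256 ≡ 256 (mod 259)
12^16 ≡ 256^2 = 65536 ≡ 9 (mod 259)
12^32 ≡ 9^2 = 81 ≡ 81 (mod 259)
12^64 ≡ 81^2 = 6561 ≡ 86 (mod 259)
12^128 ≡ 86^2 = 7396 ≡ 144 (mod 259)
129 = 128 + 1 in binary powers of 2.
So 12^129 ≡ 144 · 12 ≡ 174 (mod 259).
Squaring chain: 174; never reaches −1, so base 12 is a Miller–Rabin witness that 259 is composite.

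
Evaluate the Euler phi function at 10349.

Factor: 10349 = 79 · 131.
φ(10349) = (79−1) · (131−1) = 78 · 130 = 10140.

10140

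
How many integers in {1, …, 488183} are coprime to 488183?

Factor: 488183 = 53 · 61 · 151.
φ(488183) = (53−1) · (61−1) · (151−1) = 52 · 60 · 150 = 468000.

468000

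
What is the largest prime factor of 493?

493 = 17 · 29
29 is prime.
So 493 = 17 · 29; the largest prime factor is 29.

29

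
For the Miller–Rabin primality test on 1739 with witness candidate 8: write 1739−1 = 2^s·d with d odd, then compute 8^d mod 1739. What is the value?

726

1739 − 1 = 1738 = 2^1 · 869, so d = 869.
8^1 ≡ 8 (mod 1739)
8^2 ≡ 8^2 = 64 ≡ 64 (mod 1739)
8^4 ≡ 64^2 = 4096 ≡ 618 (mod 1739)
8^8 ≡ 618^2 = 381924 ≡ 1083 (mod 1739)
8^16 ≡ 1083^2 = 1172889 ≡ 803 (mod 1739)
8^32 ≡ 803^2 = 644809 ≡ 1379 (mod 1739)
8^64 ≡ 1379^2 = 1901641 ≡ 914 (mod 1739)
8^128 ≡ 914^2 = 835396 ≡ 676 (mod 1739)
8^256 ≡ 676^2 = 456976 ≡ 1358 (mod 1739)
8^512 ≡ 1358^2 = 1844164 ≡ 824 (mod 1739)
869 = 512 + 256 + 64 + 32 + 4 + 1 in binary powers of 2.
So 8^869 ≡ 824 · 1358 · 914 · 1379 · 618 · 8 ≡ 726 (mod 1739).
Squaring chain: 726; never reaches −1, so base 8 is a Miller–Rabin witness that 1739 is composite.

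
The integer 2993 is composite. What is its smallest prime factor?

2993 is odd.
Digit sum 23, not divisible by 3.
Ends in 3: not divisible by 5.
7: 2993 = 7·427 + 4
11: 2993 = 11·272 + 1
13: 2993 = 13·230 + 3
17: 2993 = 17·176 + 1
19: 2993 = 19·157 + 10
23: 2993 = 23·130 + 3
29: 2993 = 29·103 + 6
31: 2993 = 31·96 + 17
37: 2993 = 37·80 + 33
41: 2993 = 41·73

41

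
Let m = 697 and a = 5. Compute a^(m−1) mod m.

5^1 ≡ 5 (mod 697)
5^2 ≡ 5^2 = 25 ≡ 25 (mod 697)
5^4 ≡ 25^2 = 625 ≡ 625 (mod 697)
5^8 ≡ 625^2 = 390625 ≡ 305 (mod 697)
5^16 ≡ 305^2 = 93025 ≡ 324 (mod 697)
5^32 ≡ 324^2 = 104976 ≡ 426 (mod 697)
5^64 ≡ 426^2 = 181476 ≡ 256 (mod 697)
5^128 ≡ 256^2 = 65536 ≡ 18 (mod 697)
5^256 ≡ 18^2 = 324 ≡ 324 (mod 697)
5^512 ≡ 324^2 = 104976 ≡ 426 (mod 697)
696 = 512 + 128 + 32 + 16 + 8 in binary powers of 2.
So 5^696 ≡ 426 · 18 · 426 · 324 · 305 ≡ 611 (mod 697).
Since 611 ≠ 1, base 5 is a Fermat witness: 697 is composite.

611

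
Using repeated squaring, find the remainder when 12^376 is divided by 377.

12^1 ≡ 12 (mod 377)
12^2 ≡ 12^2 = 144 ≡ 144 (mod 377)
12^4 ≡ 144^2 = 20736 ≡ 1 (mod 377)
12^8 ≡ 1^2 = 1 ≡ 1 (mod 377)
12^16 ≡ 1^2 = 1 ≡ 1 (mod 377)
12^32 ≡ 1^2 = 1 ≡ 1 (mod 377)
12^64 ≡ 1^2 = 1 ≡ 1 (mod 377)
12^128 ≡ 1^2 = 1 ≡ 1 (mod 377)
12^256 ≡ 1^2 = 1 ≡ 1 (mod 377)
376 = 256 + 64 + 32 + 16 + 8 in binary powers of 2.
So 12^376 ≡ 1 · 1 · 1 · 1 · 1 ≡ 1 (mod 377).
Since the result is 1, base 12 gives no evidence that 377 is composite.

1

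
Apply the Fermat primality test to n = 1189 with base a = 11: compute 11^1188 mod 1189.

11^1 ≡ 11 (mod 1189)
11^2 ≡ 11^2 = 121 ≡ 121 (mod 1189)
11^4 ≡ 121^2 = 14641 ≡ 373 (mod 1189)
11^8 ≡ 373^2 = 139129 ≡ 16 (mod 1189)
11^16 ≡ 16^2 = 256 ≡ 256 (mod 1189)
11^32 ≡ 256^2 = 65536 ≡ 141 (mod 1189)
11^64 ≡ 141^2 = 19881 ≡ 857 (mod 1189)
11^128 ≡ 857^2 = 734449 ≡ 836 (mod 1189)
11^256 ≡ 836^2 = 698896 ≡ 953 (mod 1189)
11^512 ≡ 953^2 = 908209 ≡ 1002 (mod 1189)
11^1024 ≡ 1002^2 = 1004004 ≡ 488 (mod 1189)
1188 = 1024 + 128 + 32 + 4 in binary powers of 2.
So 11^1188 ≡ 488 · 836 · 141 · 373 ≡ 1009 (mod 1189).
Since 1009 ≠ 1, base 11 is a Fermat witness: 1189 is composite.

1009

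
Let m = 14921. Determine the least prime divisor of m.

14921 is odd.
Digit sum 17, not divisible by 3.
Ends in 1: not divisible by 5.
7: 14921 = 7·2131 + 4
11: 14921 = 11·1356 + 5
13: 14921 = 13·1147 + 10
17: 14921 = 17·877 + 12
19: 14921 = 19·785 + 6
23: 14921 = 23·648 + 17
29: 14921 = 29·514 + 15
31: 14921 = 31·481 + 10
37: 14921 = 37·403 + 10
41: 14921 = 41·363 + 38
43: 14921 = 43·347

43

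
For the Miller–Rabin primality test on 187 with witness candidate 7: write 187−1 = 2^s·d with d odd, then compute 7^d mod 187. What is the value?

57

187 − 1 = 186 = 2^1 · 93, so d = 93.
7^1 ≡ 7 (mod 187)
7^2 ≡ 7^2 = 49 ≡ 49 (mod 187)
7^4 ≡ 49^2 = 2401 ≡ 157 (mod 187)
7^8 ≡ 157^2 = 24649 ≡ 152 (mod 187)
7^16 ≡ 152^2 = 23104 ≡ 103 (mod 187)
7^32 ≡ 103^2 = 10609 ≡ 137 (mod 187)
7^64 ≡ 137^2 = 18769 ≡ 69 (mod 187)
93 = 64 + 16 + 8 + 4 + 1 in binary powers of 2.
So 7^93 ≡ 69 · 103 · 152 · 157 · 7 ≡ 57 (mod 187).
Squaring chain: 57; never reaches −1, so base 7 is a Miller–Rabin witness that 187 is composite.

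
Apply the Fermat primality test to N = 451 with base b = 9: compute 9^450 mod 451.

122

9^1 ≡ 9 (mod 451)
9^2 ≡ 9^2 = 81 ≡ 81 (mod 451)
9^4 ≡ 81^2 = 6561 ≡ 247 (mod 451)
9^8 ≡ 247^2 = 61009 ≡ 124 (mod 451)
9^16 ≡ 124^2 = 15376 ≡ 42 (mod 451)
9^32 ≡ 42^2 = 1764 ≡ 411 (mod 451)
9^64 ≡ 411^2 = 168921 ≡ 247 (mod 451)
9^128 ≡ 247^2 = 61009 ≡ 124 (mod 451)
9^256 ≡ 124^2 = 15376 ≡ 42 (mod 451)
450 = 256 + 128 + 64 + 2 in binary powers of 2.
So 9^450 ≡ 42 · 124 · 247 · 81 ≡ 122 (mod 451).
Since 122 ≠ 1, base 9 is a Fermat witness: 451 is composite.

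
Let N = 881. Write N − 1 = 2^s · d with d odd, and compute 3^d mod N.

767

881 − 1 = 880 = 2^4 · 55, so d = 55.
3^1 ≡ 3 (mod 881)
3^2 ≡ 3^2 = 9 ≡ 9 (mod 881)
3^4 ≡ 9^2 = 81 ≡ 81 (mod 881)
3^8 ≡ 81^2 = 6561 ≡ 394 (mod 881)
3^16 ≡ 394^2 = 155236 ≡ 180 (mod 881)
3^32 ≡ 180^2 = 32400 ≡ 684 (mod 881)
55 = 32 + 16 + 4 + 2 + 1 in binary powers of 2.
So 3^55 ≡ 684 · 180 · 81 · 9 · 3 ≡ 767 (mod 881).
Squaring chain: 767 → 662 → 387 → 880; reaches −1, so base 3 does not prove 881 composite.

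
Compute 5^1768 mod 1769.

1669

5^1 ≡ 5 (mod 1769)
5^2 ≡ 5^2 = 25 ≡ 25 (mod 1769)
5^4 ≡ 25^2 = 625 ≡ 625 (mod 1769)
5^8 ≡ 625^2 = 390625 ≡ 1445 (mod 1769)
5^16 ≡ 1445^2 = 2088025 ≡ 605 (mod 1769)
5^32 ≡ 605^2 = 366025 ≡ 1611 (mod 1769)
5^64 ≡ 1611^2 = 2595321 ≡ 198 (mod 1769)
5^128 ≡ 198^2 = 39204 ≡ 286 (mod 1769)
5^256 ≡ 286^2 = 81796 ≡ 422 (mod 1769)
5^512 ≡ 422^2 = 178084 ≡ 1184 (mod 1769)
5^1024 ≡ 1184^2 = 1401856 ≡ 808 (mod 1769)
1768 = 1024 + 512 + 128 + 64 + 32 + 8 in binary powers of 2.
So 5^1768 ≡ 808 · 1184 · 286 · 198 · 1611 · 1445 ≡ 1669 (mod 1769).
Since 1669 ≠ 1, base 5 is a Fermat witness: 1769 is composite.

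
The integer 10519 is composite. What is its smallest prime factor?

10519 is odd.
Digit sum 16, not divisible by 3.
Ends in 9: not divisible by 5.
7: 10519 = 7·1502 + 5
11: 10519 = 11·956 + 3
13: 10519 = 13·809 + 2
17: 10519 = 17·618 + 13
19: 10519 = 19·553 + 12
23: 10519 = 23·457 + 8
29: 10519 = 29·362 + 21
31: 10519 = 31·339 + 10
37: 10519 = 37·284 + 11
41: 10519 = 41·256 + 23
43: 10519 = 43·244 + 27
47: 10519 = 47·223 + 38
53: 10519 = 53·198 + 25
59: 10519 = 59·178 + 17
61: 10519 = 61·172 + 27
67: 10519 = 67·157

67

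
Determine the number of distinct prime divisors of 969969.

6

969969 = 3 · 323323
323323 = 7 · 46189
46189 = 11 · 4199
4199 = 13 · 323
323 = 17 · 19
969969 = 3 · 7 · 11 · 13 · 17 · 19, which has 6 distinct prime factors.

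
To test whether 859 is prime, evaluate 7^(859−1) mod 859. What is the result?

7^1 ≡ 7 (mod 859)
7^2 ≡ 7^2 = 49 ≡ 49 (mod 859)
7^4 ≡ 49^2 = 2401 ≡ 683 (mod 859)
7^8 ≡ 683^2 = 466489 ≡ 52 (mod 859)
7^16 ≡ 52^2 = 2704 ≡ 127 (mod 859)
7^32 ≡ 127^2 = 16129 ≡ 667 (mod 859)
7^64 ≡ 667^2 = 444889 ≡ 786 (mod 859)
7^128 ≡ 786^2 = 617796 ≡ 175 (mod 859)
7^256 ≡ 175^2 = 30625 ≡ 560 (mod 859)
7^512 ≡ 560^2 = 313600 ≡ 65 (mod 859)
858 = 512 + 256 + 64 + 16 + 8 + 2 in binary powers of 2.
So 7^858 ≡ 65 · 560 · 786 · 127 · 52 · 49 ≡ 1 (mod 859).
Since the result is 1, base 7 gives no evidence that 859 is composite.

1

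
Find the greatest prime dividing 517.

517 = 11 · 47
47 is prime.
So 517 = 11 · 47; the largest prime factor is 47.

47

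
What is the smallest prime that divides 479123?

479123 is odd.
Digit sum 26, not divisible by 3.
Ends in 3: not divisible by 5.
7: 479123 = 7·68446 + 1
11: 479123 = 11·43556 + 7
13: 479123 = 13·36855 + 8
17: 479123 = 17·28183 + 12
19: 479123 = 19·25217

19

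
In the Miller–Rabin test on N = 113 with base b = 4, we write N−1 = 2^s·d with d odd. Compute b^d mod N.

113 − 1 = 112 = 2^4 · 7, so d = 7.
4^1 ≡ 4 (mod 113)
4^2 ≡ 4^2 = 16 ≡ 16 (mod 113)
4^4 ≡ 16^2 = 256 ≡ 30 (mod 113)
7 = 4 + 2 + 1 in binary powers of 2.
So 4^7 ≡ 30 · 16 · 4 ≡ 112 (mod 113).
Since 4^d ≡ 112 (mod 113), base 4 does not prove 113 composite.

112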